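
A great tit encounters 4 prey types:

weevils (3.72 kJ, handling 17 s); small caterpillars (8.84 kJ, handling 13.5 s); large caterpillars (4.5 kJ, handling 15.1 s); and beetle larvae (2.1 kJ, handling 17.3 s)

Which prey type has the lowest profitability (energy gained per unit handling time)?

In descending order of E/h:
small caterpillars: 8.84/13.5 = 0.655 kJ/s
large caterpillars: 4.5/15.1 = 0.298 kJ/s
weevils: 3.72/17 = 0.219 kJ/s
beetle larvae: 2.1/17.3 = 0.121 kJ/s

beetle larvae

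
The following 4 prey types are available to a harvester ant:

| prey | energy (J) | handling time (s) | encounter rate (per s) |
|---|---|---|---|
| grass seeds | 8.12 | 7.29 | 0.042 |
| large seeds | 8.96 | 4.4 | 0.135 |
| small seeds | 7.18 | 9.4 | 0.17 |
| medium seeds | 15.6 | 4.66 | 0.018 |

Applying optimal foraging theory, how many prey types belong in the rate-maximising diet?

3

Rank by E/h (J/s): medium seeds 3.35, large seeds 2.04, grass seeds 1.11, small seeds 0.764. Include each in turn until the next type's E/h falls below the running intake rate.
Rate on top 1: 0.2591. large seeds: 2.04 > 0.2591 → include.
Rate on top 2: 0.8883. grass seeds: 1.11 > 0.8883 → include.
Rate on top 3: 0.9231. small seeds: 0.764 < 0.9231 → exclude; stop.
Optimal diet: medium seeds, large seeds, grass seeds — 3 of 4 types.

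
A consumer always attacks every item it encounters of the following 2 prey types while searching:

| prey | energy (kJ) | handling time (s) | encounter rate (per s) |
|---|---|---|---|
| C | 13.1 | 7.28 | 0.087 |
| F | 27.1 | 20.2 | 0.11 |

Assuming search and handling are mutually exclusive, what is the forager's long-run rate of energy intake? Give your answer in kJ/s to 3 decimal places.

R = (0.087×13.1 + 0.11×27.1) / (1 + 0.087×7.28 + 0.11×20.2) = 4.121/3.855 = 1.069 kJ/s.

1.069 kJ/s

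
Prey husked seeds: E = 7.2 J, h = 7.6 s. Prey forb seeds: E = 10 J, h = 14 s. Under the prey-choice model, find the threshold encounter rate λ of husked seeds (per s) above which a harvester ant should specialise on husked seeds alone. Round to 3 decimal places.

At the threshold, the rate on husked seeds alone equals the profitability of forb seeds: λ·7.2/(1 + λ·7.6) = 10/14 = 0.7143.
Rearranging, λ(7.2 − 0.7143×7.6) = 0.7143, so λ = 0.7143/1.771 = 0.4032 per s.

0.403 per s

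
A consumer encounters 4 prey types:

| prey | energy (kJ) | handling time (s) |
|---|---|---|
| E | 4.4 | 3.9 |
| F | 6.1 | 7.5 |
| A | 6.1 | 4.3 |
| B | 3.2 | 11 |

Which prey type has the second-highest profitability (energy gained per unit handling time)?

Profitability E/h (kJ/s): E = 4.4/3.9 = 1.13, F = 6.1/7.5 = 0.813, A = 6.1/4.3 = 1.42, B = 3.2/11 = 0.291.
Ranked: A > E > F > B.

E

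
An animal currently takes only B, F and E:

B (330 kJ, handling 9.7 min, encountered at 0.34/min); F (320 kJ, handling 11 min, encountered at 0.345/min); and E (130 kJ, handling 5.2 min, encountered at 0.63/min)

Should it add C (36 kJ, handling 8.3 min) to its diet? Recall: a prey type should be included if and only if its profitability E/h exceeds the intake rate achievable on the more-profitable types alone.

Intake rate on the current diet: R = (0.34×330 + 0.345×320 + 0.63×130) / (1 + 0.34×9.7 + 0.345×11 + 0.63×5.2) = 304.5/11.37 = 26.78 kJ/min.
C: E/h = 36/8.3 = 4.337 kJ/min.
4.337 < 26.78, so adding C would lower the average — exclude it.

No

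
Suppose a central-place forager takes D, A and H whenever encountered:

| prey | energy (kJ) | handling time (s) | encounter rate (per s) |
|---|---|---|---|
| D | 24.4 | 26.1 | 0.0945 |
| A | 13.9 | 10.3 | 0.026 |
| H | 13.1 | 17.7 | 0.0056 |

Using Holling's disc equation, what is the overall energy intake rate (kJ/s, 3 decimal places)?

0.715 kJ/s

Energy encountered per unit search time: 0.0945×24.4 + 0.026×13.9 + 0.0056×13.1 = 2.741 kJ/s.
Handling time per unit search time: 0.0945×26.1 + 0.026×10.3 + 0.0056×17.7 = 2.833.
Rate = 2.741/(1 + 2.833) = 0.7149 kJ/s.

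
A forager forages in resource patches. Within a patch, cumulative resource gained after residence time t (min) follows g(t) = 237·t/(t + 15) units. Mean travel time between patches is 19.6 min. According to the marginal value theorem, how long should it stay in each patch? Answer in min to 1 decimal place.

17.1 min

By the marginal value theorem, leave when the instantaneous gain rate g'(t) equals the habitat-wide average g(t)/(T + t).
g'(t) = 237·15/(t + 15)². Setting 237·15/(t+15)² = 237t/[(t+15)(19.6+t)] gives 15(19.6+t) = t(t+15), so t² = 15×19.6 = 294.
t* = √294 = 17.15 min.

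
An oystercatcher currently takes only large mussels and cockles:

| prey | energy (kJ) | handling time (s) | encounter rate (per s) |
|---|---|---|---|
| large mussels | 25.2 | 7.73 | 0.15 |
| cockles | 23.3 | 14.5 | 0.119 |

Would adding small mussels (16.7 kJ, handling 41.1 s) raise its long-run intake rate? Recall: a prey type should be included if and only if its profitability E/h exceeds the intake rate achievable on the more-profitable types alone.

Intake rate on the current diet: R = (0.15×25.2 + 0.119×23.3) / (1 + 0.15×7.73 + 0.119×14.5) = 6.553/3.885 = 1.687 kJ/s.
Profitability of small mussels: 16.7/41.1 = 0.4063 kJ/s.
0.4063 < 1.687, so adding small mussels would lower the average — exclude it.

No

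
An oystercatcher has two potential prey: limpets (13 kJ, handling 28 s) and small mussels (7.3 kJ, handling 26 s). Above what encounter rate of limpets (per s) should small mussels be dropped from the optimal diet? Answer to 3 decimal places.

0.055 per s

The zero-one rule: include small mussels iff E₂/h₂ > λE₁/(1+λh₁). Equality gives the switch point.
λE₁h₂ = E₂ + λE₂h₁ ⇒ λ = E₂/(E₁h₂ − E₂h₁) = 7.3/(338 − 204.4) = 0.05464 per s.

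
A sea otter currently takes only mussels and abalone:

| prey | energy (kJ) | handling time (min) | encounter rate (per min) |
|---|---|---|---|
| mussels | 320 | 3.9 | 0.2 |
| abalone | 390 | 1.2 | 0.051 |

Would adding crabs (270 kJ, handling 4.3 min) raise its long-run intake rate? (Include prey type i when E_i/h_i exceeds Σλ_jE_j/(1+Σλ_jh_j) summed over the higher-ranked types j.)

Yes

Current rate: (0.2×320 + 0.051×390)/(1 + 0.2×3.9 + 0.051×1.2) = 45.56 kJ/min.
crabs: E/h = 270/4.3 = 62.79 kJ/min.
Since 62.79 > R, including crabs increases the long-run rate.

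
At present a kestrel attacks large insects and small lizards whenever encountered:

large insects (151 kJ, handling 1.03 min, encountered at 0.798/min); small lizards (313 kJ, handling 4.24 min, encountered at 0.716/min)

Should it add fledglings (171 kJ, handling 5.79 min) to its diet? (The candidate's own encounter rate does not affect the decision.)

Current rate: (0.798×151 + 0.716×313)/(1 + 0.798×1.03 + 0.716×4.24) = 70.94 kJ/min.
fledglings: E/h = 171/5.79 = 29.53 kJ/min.
29.53 < 70.94, so adding fledglings would lower the average — exclude it.

No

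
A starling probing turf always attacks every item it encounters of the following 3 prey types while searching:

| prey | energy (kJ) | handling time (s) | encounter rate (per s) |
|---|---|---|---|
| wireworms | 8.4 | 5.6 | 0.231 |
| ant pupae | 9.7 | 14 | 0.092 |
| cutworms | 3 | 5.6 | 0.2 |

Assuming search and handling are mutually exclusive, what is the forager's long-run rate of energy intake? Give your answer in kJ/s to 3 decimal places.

R = (0.231×8.4 + 0.092×9.7 + 0.2×3) / (1 + 0.231×5.6 + 0.092×14 + 0.2×5.6) = 3.433/4.702 = 0.7301 kJ/s.

0.730 kJ/s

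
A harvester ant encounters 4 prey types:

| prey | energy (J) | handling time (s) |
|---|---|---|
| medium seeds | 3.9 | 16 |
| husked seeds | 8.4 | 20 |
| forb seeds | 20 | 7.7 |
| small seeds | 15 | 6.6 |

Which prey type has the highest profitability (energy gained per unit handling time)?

forb seeds

In descending order of E/h:
forb seeds: 20/7.7 = 2.6 J/s
small seeds: 15/6.6 = 2.27 J/s
husked seeds: 8.4/20 = 0.42 J/s
medium seeds: 3.9/16 = 0.244 J/s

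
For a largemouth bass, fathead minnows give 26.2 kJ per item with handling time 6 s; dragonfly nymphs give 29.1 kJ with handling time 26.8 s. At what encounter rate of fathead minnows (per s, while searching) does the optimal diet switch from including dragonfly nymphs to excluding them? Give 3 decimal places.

The zero-one rule: include dragonfly nymphs iff E₂/h₂ > λE₁/(1+λh₁). Equality gives the switch point.
λE₁h₂ = E₂ + λE₂h₁ ⇒ λ = E₂/(E₁h₂ − E₂h₁) = 29.1/(702.2 − 174.6) = 0.05516 per s.

0.055 per s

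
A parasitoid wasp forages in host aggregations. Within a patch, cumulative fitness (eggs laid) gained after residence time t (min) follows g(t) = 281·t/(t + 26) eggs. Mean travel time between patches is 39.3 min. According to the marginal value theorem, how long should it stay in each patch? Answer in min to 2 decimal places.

31.97 min

Optimal t* satisfies g'(t*) = g(t*)/(T + t*).
g'(t) = 281·26/(t + 26)². Setting 281·26/(t+26)² = 281t/[(t+26)(39.3+t)] gives 26(39.3+t) = t(t+26), so t² = 26×39.3 = 1022.
t* = √1022 = 31.97 min.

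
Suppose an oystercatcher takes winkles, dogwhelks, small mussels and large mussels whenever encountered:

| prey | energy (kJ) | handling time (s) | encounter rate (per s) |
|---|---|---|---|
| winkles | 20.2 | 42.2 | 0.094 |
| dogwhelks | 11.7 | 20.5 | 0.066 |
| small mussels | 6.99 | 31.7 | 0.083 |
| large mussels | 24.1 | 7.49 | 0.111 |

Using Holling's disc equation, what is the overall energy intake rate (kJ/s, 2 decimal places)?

0.61 kJ/s

Energy encountered per unit search time: 0.094×20.2 + 0.066×11.7 + 0.083×6.99 + 0.111×24.1 = 5.926 kJ/s.
Handling time per unit search time: 0.094×42.2 + 0.066×20.5 + 0.083×31.7 + 0.111×7.49 = 8.782.
Rate = 5.926/(1 + 8.782) = 0.6058 kJ/s.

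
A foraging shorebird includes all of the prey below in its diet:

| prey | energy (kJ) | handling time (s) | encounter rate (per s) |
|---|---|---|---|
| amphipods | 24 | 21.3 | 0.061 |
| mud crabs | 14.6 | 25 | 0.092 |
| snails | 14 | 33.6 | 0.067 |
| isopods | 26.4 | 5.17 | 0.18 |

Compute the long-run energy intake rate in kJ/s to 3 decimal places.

1.092 kJ/s

R = Σλ_iE_i / (1 + Σλ_ih_i)
Numerator: 0.061×24 + 0.092×14.6 + 0.067×14 + 0.18×26.4 = 8.497
Denominator: 1 + 0.061×21.3 + 0.092×25 + 0.067×33.6 + 0.18×5.17 = 7.781
R = 8.497/7.781 = 1.092 kJ/s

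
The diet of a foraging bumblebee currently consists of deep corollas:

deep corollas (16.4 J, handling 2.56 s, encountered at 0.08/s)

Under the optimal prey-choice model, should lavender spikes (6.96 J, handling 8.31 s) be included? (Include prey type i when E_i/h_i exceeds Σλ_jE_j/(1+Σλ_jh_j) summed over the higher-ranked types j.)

Current rate: (0.08×16.4)/(1 + 0.08×2.56) = 1.089 J/s.
Profitability of lavender spikes: 6.96/8.31 = 0.8375 J/s.
0.8375 < 1.089, so adding lavender spikes would lower the average — exclude it.

No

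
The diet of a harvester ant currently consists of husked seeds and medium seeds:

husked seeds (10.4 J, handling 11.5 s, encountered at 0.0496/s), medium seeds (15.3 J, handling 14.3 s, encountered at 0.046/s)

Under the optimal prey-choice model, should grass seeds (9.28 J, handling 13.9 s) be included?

On husked seeds and medium seeds alone, R = ΣλE/(1+Σλh) = 1.22/2.228 = 0.5474 J/s.
grass seeds: E/h = 9.28/13.9 = 0.6676 J/s.
Since 0.6676 > R, including grass seeds increases the long-run rate.

Yes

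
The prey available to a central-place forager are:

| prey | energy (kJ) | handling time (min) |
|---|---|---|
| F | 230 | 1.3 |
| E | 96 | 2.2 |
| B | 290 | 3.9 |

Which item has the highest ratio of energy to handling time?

F

Profitability E/h (kJ/min): F = 230/1.3 = 177, E = 96/2.2 = 43.6, B = 290/3.9 = 74.4.
Ranked: F > B > E.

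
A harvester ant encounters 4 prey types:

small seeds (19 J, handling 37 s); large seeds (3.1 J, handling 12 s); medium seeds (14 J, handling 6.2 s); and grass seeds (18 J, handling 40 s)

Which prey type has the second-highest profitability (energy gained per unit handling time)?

Profitability E/h (J/s): small seeds = 19/37 = 0.514, large seeds = 3.1/12 = 0.258, medium seeds = 14/6.2 = 2.26, grass seeds = 18/40 = 0.45.
Ranked: medium seeds > small seeds > grass seeds > large seeds.

small seeds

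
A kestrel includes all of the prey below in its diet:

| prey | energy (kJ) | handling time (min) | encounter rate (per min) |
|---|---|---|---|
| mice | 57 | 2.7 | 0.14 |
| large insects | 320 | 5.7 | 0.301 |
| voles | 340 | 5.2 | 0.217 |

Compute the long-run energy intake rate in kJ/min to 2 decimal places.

42.18 kJ/min

R = (0.14×57 + 0.301×320 + 0.217×340) / (1 + 0.14×2.7 + 0.301×5.7 + 0.217×5.2) = 178.1/4.222 = 42.18 kJ/min.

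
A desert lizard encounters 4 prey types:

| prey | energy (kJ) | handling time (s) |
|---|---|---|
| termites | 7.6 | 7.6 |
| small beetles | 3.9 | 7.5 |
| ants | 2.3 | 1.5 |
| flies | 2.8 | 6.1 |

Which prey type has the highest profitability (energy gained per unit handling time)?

Profitability E/h (kJ/s): termites = 7.6/7.6 = 1, small beetles = 3.9/7.5 = 0.52, ants = 2.3/1.5 = 1.53, flies = 2.8/6.1 = 0.459.
Ranked: ants > termites > small beetles > flies.

ants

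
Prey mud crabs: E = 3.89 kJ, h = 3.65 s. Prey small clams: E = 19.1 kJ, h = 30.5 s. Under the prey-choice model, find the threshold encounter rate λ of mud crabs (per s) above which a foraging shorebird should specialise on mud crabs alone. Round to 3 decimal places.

0.390 per s

Drop small clams once their profitability E₂/h₂ falls below the rate achievable on mud crabs alone: E₂/h₂ = λE₁/(1 + λh₁).
Solve for λ: λE₁h₂ = E₂(1 + λh₁) → λ(E₁h₂ − E₂h₁) = E₂ → λ = E₂/(E₁h₂ − E₂h₁).
λ = 19.1/(3.89×30.5 − 19.1×3.65) = 19.1/48.93 = 0.3904 per s.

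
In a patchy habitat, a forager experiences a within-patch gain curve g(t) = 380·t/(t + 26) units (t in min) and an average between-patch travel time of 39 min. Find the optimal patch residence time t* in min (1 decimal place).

31.8 min

Optimal t* satisfies g'(t*) = g(t*)/(T + t*).
g'(t) = 380·26/(t + 26)². Setting 380·26/(t+26)² = 380t/[(t+26)(39+t)] gives 26(39+t) = t(t+26), so t² = 26×39 = 1014.
t* = √1014 = 31.84 min.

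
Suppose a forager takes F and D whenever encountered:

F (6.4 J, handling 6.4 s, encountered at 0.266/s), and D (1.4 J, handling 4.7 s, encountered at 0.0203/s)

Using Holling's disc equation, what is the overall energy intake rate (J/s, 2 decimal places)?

Energy encountered per unit search time: 0.266×6.4 + 0.0203×1.4 = 1.731 J/s.
Handling time per unit search time: 0.266×6.4 + 0.0203×4.7 = 1.798.
Rate = 1.731/(1 + 1.798) = 0.6186 J/s.

0.62 J/s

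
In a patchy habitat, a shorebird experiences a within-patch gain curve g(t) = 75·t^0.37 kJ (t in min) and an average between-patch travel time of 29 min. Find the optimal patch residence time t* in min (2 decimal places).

By the marginal value theorem, leave when the instantaneous gain rate g'(t) equals the habitat-wide average g(t)/(T + t).
g'(t) = 0.37·75·t^-0.63. Setting 0.37·75·t^-0.63 = 75·t^0.37/(29+t) gives 0.37(29+t) = t, so 0.63·t = 0.37×29.
t* = 0.37×29/0.63 = 17.03 min.

17.03 min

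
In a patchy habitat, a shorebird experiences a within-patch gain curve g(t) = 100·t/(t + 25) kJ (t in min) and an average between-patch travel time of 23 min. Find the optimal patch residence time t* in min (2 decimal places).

23.98 min

By the marginal value theorem, leave when the instantaneous gain rate g'(t) equals the habitat-wide average g(t)/(T + t).
g'(t) = 100·25/(t + 25)². Setting 100·25/(t+25)² = 100t/[(t+25)(23+t)] gives 25(23+t) = t(t+25), so t² = 25×23 = 575.
t* = √575 = 23.98 min.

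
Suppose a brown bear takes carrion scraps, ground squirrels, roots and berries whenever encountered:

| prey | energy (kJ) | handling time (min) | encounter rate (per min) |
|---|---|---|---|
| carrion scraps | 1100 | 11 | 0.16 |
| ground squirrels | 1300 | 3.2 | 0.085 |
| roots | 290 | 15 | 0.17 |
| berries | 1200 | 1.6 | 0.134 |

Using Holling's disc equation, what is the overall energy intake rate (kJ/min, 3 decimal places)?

R = Σλ_iE_i / (1 + Σλ_ih_i)
Numerator: 0.16×1100 + 0.085×1300 + 0.17×290 + 0.134×1200 = 496.6
Denominator: 1 + 0.16×11 + 0.085×3.2 + 0.17×15 + 0.134×1.6 = 5.796
R = 496.6/5.796 = 85.67 kJ/min

85.674 kJ/min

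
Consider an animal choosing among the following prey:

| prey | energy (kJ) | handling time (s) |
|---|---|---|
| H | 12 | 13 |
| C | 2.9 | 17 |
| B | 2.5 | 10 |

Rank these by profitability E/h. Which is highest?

H

In descending order of E/h:
H: 12/13 = 0.923 kJ/s
B: 2.5/10 = 0.25 kJ/s
C: 2.9/17 = 0.171 kJ/s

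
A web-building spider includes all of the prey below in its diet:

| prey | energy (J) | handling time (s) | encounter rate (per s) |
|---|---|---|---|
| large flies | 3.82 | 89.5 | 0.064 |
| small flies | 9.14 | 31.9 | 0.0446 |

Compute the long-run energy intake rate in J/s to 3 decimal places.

0.080 J/s

Energy encountered per unit search time: 0.064×3.82 + 0.0446×9.14 = 0.6521 J/s.
Handling time per unit search time: 0.064×89.5 + 0.0446×31.9 = 7.151.
Rate = 0.6521/(1 + 7.151) = 0.08001 J/s.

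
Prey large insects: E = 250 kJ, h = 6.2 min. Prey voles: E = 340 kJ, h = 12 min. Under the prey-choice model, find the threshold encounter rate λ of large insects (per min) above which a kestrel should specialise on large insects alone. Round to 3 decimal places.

The zero-one rule: include voles iff E₂/h₂ > λE₁/(1+λh₁). Equality gives the switch point.
λE₁h₂ = E₂ + λE₂h₁ ⇒ λ = E₂/(E₁h₂ − E₂h₁) = 340/(3000 − 2108) = 0.3812 per min.

0.381 per min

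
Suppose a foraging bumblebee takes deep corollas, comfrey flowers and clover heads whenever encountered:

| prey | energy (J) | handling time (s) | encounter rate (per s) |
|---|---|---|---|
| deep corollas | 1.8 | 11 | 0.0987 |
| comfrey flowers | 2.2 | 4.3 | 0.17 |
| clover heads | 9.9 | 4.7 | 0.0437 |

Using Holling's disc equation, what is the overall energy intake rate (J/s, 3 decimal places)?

0.326 J/s

Energy encountered per unit search time: 0.0987×1.8 + 0.17×2.2 + 0.0437×9.9 = 0.9843 J/s.
Handling time per unit search time: 0.0987×11 + 0.17×4.3 + 0.0437×4.7 = 2.022.
Rate = 0.9843/(1 + 2.022) = 0.3257 J/s.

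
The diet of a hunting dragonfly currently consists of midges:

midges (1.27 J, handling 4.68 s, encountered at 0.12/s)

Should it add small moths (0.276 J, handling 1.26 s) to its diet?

On midges alone, R = ΣλE/(1+Σλh) = 0.1524/1.562 = 0.09759 J/s.
Profitability of small moths: 0.276/1.26 = 0.219 J/s.
Since 0.219 > R, including small moths increases the long-run rate.

Yes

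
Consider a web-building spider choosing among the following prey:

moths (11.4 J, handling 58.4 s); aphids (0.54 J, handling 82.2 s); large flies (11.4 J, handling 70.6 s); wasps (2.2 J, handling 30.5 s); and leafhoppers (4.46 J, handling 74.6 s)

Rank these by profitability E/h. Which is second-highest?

large flies

Profitability E/h (J/s): moths = 11.4/58.4 = 0.195, aphids = 0.54/82.2 = 0.00657, large flies = 11.4/70.6 = 0.161, wasps = 2.2/30.5 = 0.0721, leafhoppers = 4.46/74.6 = 0.0598.
Ranked: moths > large flies > wasps > leafhoppers > aphids.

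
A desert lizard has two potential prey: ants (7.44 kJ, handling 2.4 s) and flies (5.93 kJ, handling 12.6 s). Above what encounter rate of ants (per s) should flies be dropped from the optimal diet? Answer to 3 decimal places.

0.075 per s

The zero-one rule: include flies iff E₂/h₂ > λE₁/(1+λh₁). Equality gives the switch point.
λE₁h₂ = E₂ + λE₂h₁ ⇒ λ = E₂/(E₁h₂ − E₂h₁) = 5.93/(93.74 − 14.23) = 0.07458 per s.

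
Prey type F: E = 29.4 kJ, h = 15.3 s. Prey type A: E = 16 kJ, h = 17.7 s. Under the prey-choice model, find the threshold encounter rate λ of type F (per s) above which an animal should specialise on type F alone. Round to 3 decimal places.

0.058 per s

The zero-one rule: include type A iff E₂/h₂ > λE₁/(1+λh₁). Equality gives the switch point.
λE₁h₂ = E₂ + λE₂h₁ ⇒ λ = E₂/(E₁h₂ − E₂h₁) = 16/(520.4 − 244.8) = 0.05806 per s.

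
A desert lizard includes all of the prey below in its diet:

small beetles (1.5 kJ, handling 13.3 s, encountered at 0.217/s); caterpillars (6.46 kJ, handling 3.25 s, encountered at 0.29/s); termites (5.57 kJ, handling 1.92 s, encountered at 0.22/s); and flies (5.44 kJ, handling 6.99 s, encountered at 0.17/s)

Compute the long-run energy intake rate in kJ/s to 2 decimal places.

0.68 kJ/s

R = Σλ_iE_i / (1 + Σλ_ih_i)
Numerator: 0.217×1.5 + 0.29×6.46 + 0.22×5.57 + 0.17×5.44 = 4.349
Denominator: 1 + 0.217×13.3 + 0.29×3.25 + 0.22×1.92 + 0.17×6.99 = 6.439
R = 4.349/6.439 = 0.6754 kJ/s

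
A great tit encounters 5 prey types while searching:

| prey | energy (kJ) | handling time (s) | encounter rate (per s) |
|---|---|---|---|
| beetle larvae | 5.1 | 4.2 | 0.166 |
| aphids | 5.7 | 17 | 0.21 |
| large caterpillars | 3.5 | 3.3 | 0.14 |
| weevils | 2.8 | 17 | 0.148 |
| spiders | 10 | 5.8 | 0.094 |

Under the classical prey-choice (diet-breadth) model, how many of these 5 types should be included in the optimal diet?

3

Profitabilities (E/h, kJ/s): spiders 1.72, beetle larvae 1.21, large caterpillars 1.06, aphids 0.335, weevils 0.165. Add prey in this order while the next type's profitability exceeds the intake rate on those already taken.
Rate on top 1: 0.6083. beetle larvae: 1.21 > 0.6083 → include.
Rate on top 2: 0.7967. large caterpillars: 1.06 > 0.7967 → include.
Rate on top 3: 0.8418. aphids: 0.335 < 0.8418 → exclude; stop.
Optimal diet: spiders, beetle larvae, large caterpillars — 3 of 5 types.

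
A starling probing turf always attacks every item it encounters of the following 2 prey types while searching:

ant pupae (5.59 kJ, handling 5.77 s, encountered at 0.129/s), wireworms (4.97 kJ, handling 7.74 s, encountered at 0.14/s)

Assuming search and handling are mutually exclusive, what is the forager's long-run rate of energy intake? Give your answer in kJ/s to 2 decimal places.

0.50 kJ/s

Energy encountered per unit search time: 0.129×5.59 + 0.14×4.97 = 1.417 kJ/s.
Handling time per unit search time: 0.129×5.77 + 0.14×7.74 = 1.828.
Rate = 1.417/(1 + 1.828) = 0.501 kJ/s.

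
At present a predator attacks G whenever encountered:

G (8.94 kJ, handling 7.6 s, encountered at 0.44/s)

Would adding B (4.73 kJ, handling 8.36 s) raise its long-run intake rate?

No

Intake rate on the current diet: R = (0.44×8.94) / (1 + 0.44×7.6) = 3.934/4.344 = 0.9055 kJ/s.
B: E/h = 4.73/8.36 = 0.5658 kJ/s.
0.5658 < 0.9055, so adding B would lower the average — exclude it.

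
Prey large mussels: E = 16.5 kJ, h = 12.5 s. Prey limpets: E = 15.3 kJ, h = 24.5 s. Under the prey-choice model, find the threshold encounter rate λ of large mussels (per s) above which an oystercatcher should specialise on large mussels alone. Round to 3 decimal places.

0.072 per s

The zero-one rule: include limpets iff E₂/h₂ > λE₁/(1+λh₁). Equality gives the switch point.
λE₁h₂ = E₂ + λE₂h₁ ⇒ λ = E₂/(E₁h₂ − E₂h₁) = 15.3/(404.2 − 191.2) = 0.07183 per s.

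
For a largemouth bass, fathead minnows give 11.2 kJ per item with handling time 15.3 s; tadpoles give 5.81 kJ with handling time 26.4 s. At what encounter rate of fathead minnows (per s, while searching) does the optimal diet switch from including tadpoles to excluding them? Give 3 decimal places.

0.028 per s

The zero-one rule: include tadpoles iff E₂/h₂ > λE₁/(1+λh₁). Equality gives the switch point.
λE₁h₂ = E₂ + λE₂h₁ ⇒ λ = E₂/(E₁h₂ − E₂h₁) = 5.81/(295.7 − 88.89) = 0.0281 per s.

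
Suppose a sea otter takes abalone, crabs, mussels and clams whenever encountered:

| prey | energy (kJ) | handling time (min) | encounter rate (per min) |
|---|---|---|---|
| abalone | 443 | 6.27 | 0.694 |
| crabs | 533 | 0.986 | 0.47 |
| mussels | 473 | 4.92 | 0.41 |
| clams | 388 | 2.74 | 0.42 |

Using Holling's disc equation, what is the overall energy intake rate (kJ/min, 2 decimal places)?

101.84 kJ/min

R = (0.694×443 + 0.47×533 + 0.41×473 + 0.42×388) / (1 + 0.694×6.27 + 0.47×0.986 + 0.41×4.92 + 0.42×2.74) = 914.8/8.983 = 101.8 kJ/min.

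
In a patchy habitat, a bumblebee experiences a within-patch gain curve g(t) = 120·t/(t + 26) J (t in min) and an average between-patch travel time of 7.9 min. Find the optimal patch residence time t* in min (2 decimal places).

14.33 min

Optimal t* satisfies g'(t*) = g(t*)/(T + t*).
g'(t) = 120·26/(t + 26)². Setting 120·26/(t+26)² = 120t/[(t+26)(7.9+t)] gives 26(7.9+t) = t(t+26), so t² = 26×7.9 = 205.4.
t* = √205.4 = 14.33 min.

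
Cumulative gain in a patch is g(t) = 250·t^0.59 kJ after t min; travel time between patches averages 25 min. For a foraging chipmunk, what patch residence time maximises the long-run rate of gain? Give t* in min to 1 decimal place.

By the marginal value theorem, leave when the instantaneous gain rate g'(t) equals the habitat-wide average g(t)/(T + t).
g'(t) = 0.59·250·t^-0.41. Setting 0.59·250·t^-0.41 = 250·t^0.59/(25+t) gives 0.59(25+t) = t, so 0.41·t = 0.59×25.
t* = 0.59×25/0.41 = 35.98 min.

36.0 min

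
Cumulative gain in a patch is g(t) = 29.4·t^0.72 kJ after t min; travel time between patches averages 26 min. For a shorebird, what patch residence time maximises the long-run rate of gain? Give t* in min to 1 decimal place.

66.9 min

Optimal t* satisfies g'(t*) = g(t*)/(T + t*).
g'(t) = 0.72·29.4·t^-0.28. Setting 0.72·29.4·t^-0.28 = 29.4·t^0.72/(26+t) gives 0.72(26+t) = t, so 0.28·t = 0.72×26.
t* = 0.72×26/0.28 = 66.86 min.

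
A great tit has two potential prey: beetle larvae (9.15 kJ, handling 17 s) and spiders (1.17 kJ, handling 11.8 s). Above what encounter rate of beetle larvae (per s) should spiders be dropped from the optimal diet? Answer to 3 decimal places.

0.013 per s

The zero-one rule: include spiders iff E₂/h₂ > λE₁/(1+λh₁). Equality gives the switch point.
λE₁h₂ = E₂ + λE₂h₁ ⇒ λ = E₂/(E₁h₂ − E₂h₁) = 1.17/(108 − 19.89) = 0.01328 per s.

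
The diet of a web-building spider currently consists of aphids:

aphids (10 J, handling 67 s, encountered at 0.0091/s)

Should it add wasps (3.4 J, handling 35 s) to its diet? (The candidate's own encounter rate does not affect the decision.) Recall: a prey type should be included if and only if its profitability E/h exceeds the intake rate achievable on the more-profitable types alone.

On aphids alone, R = ΣλE/(1+Σλh) = 0.091/1.61 = 0.05653 J/s.
wasps: E/h = 3.4/35 = 0.09714 J/s.
Since 0.09714 > R, including wasps increases the long-run rate.

Yes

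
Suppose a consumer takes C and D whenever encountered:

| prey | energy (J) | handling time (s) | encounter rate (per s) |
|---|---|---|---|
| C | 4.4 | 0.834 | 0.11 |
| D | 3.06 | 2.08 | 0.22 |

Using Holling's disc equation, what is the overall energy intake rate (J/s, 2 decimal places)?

0.75 J/s

R = (0.11×4.4 + 0.22×3.06) / (1 + 0.11×0.834 + 0.22×2.08) = 1.157/1.549 = 0.7469 J/s.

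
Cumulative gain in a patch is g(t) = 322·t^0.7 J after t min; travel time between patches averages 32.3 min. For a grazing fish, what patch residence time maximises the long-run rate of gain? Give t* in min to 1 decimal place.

75.4 min

Optimal t* satisfies g'(t*) = g(t*)/(T + t*).
g'(t) = 0.7·322·t^-0.3. Setting 0.7·322·t^-0.3 = 322·t^0.7/(32.3+t) gives 0.7(32.3+t) = t, so 0.30·t = 0.7×32.3.
t* = 0.7×32.3/0.30 = 75.37 min.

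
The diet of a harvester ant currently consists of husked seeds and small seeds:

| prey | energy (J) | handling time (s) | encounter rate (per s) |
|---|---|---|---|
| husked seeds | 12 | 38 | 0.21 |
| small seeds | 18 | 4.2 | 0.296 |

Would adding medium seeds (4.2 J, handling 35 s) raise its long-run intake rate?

No

Intake rate on the current diet: R = (0.21×12 + 0.296×18) / (1 + 0.21×38 + 0.296×4.2) = 7.848/10.22 = 0.7677 J/s.
Profitability of medium seeds: 4.2/35 = 0.12 J/s.
0.12 < 0.7677, so adding medium seeds would lower the average — exclude it.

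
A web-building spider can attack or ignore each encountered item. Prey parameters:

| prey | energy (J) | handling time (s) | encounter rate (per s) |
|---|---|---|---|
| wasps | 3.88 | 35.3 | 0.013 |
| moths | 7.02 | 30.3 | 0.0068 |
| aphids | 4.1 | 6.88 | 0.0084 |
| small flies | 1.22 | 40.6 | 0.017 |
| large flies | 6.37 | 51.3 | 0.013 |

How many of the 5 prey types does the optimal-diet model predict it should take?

4

Rank by E/h (J/s): aphids 0.596, moths 0.232, large flies 0.124, wasps 0.11, small flies 0.03. Include each in turn until the next type's E/h falls below the running intake rate.
Rate on top 1: 0.03256. moths: 0.232 > 0.03256 → include.
Rate on top 2: 0.06502. large flies: 0.124 > 0.06502 → include.
Rate on top 3: 0.08545. wasps: 0.11 > 0.08545 → include.
Rate on top 4: 0.09015. small flies: 0.03 < 0.09015 → exclude; stop.
Optimal diet: aphids, moths, large flies, wasps — 4 of 5 types.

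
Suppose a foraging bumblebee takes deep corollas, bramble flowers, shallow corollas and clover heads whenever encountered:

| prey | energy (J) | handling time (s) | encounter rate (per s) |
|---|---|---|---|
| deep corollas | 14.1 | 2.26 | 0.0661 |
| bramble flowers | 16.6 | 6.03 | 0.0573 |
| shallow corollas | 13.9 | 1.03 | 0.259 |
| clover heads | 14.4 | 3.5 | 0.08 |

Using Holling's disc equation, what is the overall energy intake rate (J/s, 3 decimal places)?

3.250 J/s

R = Σλ_iE_i / (1 + Σλ_ih_i)
Numerator: 0.0661×14.1 + 0.0573×16.6 + 0.259×13.9 + 0.08×14.4 = 6.635
Denominator: 1 + 0.0661×2.26 + 0.0573×6.03 + 0.259×1.03 + 0.08×3.5 = 2.042
R = 6.635/2.042 = 3.25 J/s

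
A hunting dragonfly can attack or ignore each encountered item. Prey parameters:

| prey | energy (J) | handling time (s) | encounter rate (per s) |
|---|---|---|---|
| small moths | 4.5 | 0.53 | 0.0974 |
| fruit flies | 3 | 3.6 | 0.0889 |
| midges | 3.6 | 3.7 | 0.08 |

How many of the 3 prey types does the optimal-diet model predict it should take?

3

Rank by E/h (J/s): small moths 8.49, midges 0.973, fruit flies 0.833. Include each in turn until the next type's E/h falls below the running intake rate.
Rate on top 1: 0.4168. midges: 0.973 > 0.4168 → include.
Rate on top 2: 0.5389. fruit flies: 0.833 > 0.5389 → include.
Optimal diet: small moths, midges, fruit flies — 3 of 3 types.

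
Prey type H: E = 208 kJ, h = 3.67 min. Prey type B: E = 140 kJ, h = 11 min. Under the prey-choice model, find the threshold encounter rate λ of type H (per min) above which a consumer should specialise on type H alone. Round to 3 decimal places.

0.079 per min

At the threshold, the rate on type H alone equals the profitability of type B: λ·208/(1 + λ·3.67) = 140/11 = 12.73.
Rearranging, λ(208 − 12.73×3.67) = 12.73, so λ = 12.73/161.3 = 0.07891 per min.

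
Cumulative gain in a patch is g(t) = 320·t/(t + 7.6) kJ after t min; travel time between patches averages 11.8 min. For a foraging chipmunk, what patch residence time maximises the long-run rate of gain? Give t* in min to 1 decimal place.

Maximise g(t)/(T+t): set derivative to zero → g'(t)(T+t) = g(t).
g'(t) = 320·7.6/(t + 7.6)². Setting 320·7.6/(t+7.6)² = 320t/[(t+7.6)(11.8+t)] gives 7.6(11.8+t) = t(t+7.6), so t² = 7.6×11.8 = 89.68.
t* = √89.68 = 9.47 min.

9.5 min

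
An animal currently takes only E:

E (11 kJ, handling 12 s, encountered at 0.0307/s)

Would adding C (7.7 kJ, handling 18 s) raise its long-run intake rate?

On E alone, R = ΣλE/(1+Σλh) = 0.3377/1.368 = 0.2468 kJ/s.
Profitability of C: 7.7/18 = 0.4278 kJ/s.
Since 0.4278 > R, including C increases the long-run rate.

Yes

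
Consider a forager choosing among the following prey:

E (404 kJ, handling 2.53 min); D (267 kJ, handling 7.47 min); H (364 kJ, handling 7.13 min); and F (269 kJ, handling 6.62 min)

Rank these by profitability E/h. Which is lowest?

In descending order of E/h:
E: 404/2.53 = 160 kJ/min
H: 364/7.13 = 51.1 kJ/min
F: 269/6.62 = 40.6 kJ/min
D: 267/7.47 = 35.7 kJ/min

D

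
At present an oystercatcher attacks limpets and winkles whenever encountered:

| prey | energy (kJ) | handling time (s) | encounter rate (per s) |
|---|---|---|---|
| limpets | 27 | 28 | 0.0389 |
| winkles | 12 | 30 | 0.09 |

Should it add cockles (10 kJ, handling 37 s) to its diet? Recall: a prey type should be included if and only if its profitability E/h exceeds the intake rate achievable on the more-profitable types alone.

No

Current rate: (0.0389×27 + 0.09×12)/(1 + 0.0389×28 + 0.09×30) = 0.4448 kJ/s.
cockles: E/h = 10/37 = 0.2703 kJ/s.
0.2703 < 0.4448, so adding cockles would lower the average — exclude it.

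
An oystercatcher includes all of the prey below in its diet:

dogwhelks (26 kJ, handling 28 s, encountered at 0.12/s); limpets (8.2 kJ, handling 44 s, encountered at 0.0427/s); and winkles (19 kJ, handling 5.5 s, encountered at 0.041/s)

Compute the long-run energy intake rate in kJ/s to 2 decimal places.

R = (0.12×26 + 0.0427×8.2 + 0.041×19) / (1 + 0.12×28 + 0.0427×44 + 0.041×5.5) = 4.249/6.464 = 0.6573 kJ/s.

0.66 kJ/s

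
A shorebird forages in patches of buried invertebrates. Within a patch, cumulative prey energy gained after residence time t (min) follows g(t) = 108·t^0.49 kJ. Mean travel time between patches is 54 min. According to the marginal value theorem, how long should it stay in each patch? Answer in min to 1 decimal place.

51.9 min

Optimal t* satisfies g'(t*) = g(t*)/(T + t*).
g'(t) = 0.49·108·t^-0.51. Setting 0.49·108·t^-0.51 = 108·t^0.49/(54+t) gives 0.49(54+t) = t, so 0.51·t = 0.49×54.
t* = 0.49×54/0.51 = 51.88 min.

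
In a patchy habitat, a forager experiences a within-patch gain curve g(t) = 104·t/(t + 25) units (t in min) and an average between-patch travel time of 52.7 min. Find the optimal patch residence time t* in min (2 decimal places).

Maximise g(t)/(T+t): set derivative to zero → g'(t)(T+t) = g(t).
g'(t) = 104·25/(t + 25)². Setting 104·25/(t+25)² = 104t/[(t+25)(52.7+t)] gives 25(52.7+t) = t(t+25), so t² = 25×52.7 = 1318.
t* = √1318 = 36.3 min.

36.30 min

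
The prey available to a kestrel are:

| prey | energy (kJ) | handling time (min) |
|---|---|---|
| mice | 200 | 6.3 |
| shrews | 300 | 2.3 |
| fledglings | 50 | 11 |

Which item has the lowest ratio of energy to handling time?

fledglings

In descending order of E/h:
shrews: 300/2.3 = 130 kJ/min
mice: 200/6.3 = 31.7 kJ/min
fledglings: 50/11 = 4.55 kJ/min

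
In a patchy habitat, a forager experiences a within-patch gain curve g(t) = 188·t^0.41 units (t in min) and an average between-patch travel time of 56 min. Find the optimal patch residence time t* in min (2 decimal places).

By the marginal value theorem, leave when the instantaneous gain rate g'(t) equals the habitat-wide average g(t)/(T + t).
g'(t) = 0.41·188·t^-0.59. Setting 0.41·188·t^-0.59 = 188·t^0.41/(56+t) gives 0.41(56+t) = t, so 0.59·t = 0.41×56.
t* = 0.41×56/0.59 = 38.92 min.

38.92 min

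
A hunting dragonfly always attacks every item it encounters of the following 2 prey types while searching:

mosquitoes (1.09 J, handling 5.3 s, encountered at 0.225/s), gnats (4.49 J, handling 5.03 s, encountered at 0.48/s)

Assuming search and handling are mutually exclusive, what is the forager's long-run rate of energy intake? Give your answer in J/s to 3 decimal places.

0.521 J/s

R = Σλ_iE_i / (1 + Σλ_ih_i)
Numerator: 0.225×1.09 + 0.48×4.49 = 2.4
Denominator: 1 + 0.225×5.3 + 0.48×5.03 = 4.607
R = 2.4/4.607 = 0.5211 J/s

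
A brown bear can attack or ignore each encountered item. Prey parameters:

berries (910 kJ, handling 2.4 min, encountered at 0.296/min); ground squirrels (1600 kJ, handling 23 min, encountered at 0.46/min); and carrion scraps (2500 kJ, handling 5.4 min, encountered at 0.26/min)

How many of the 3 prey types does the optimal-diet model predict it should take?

2

Rank by E/h (kJ/min): carrion scraps 463, berries 379, ground squirrels 69.6. Include each in turn until the next type's E/h falls below the running intake rate.
Rate on top 1: 270.4. berries: 379 > 270.4 → include.
Rate on top 2: 295.2. ground squirrels: 69.6 < 295.2 → exclude; stop.
Optimal diet: carrion scraps, berries — 2 of 3 types.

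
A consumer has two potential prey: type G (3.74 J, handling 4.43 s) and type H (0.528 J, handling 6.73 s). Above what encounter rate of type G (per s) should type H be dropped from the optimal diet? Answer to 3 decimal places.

At the threshold, the rate on type G alone equals the profitability of type H: λ·3.74/(1 + λ·4.43) = 0.528/6.73 = 0.07845.
Rearranging, λ(3.74 − 0.07845×4.43) = 0.07845, so λ = 0.07845/3.392 = 0.02313 per s.

0.023 per s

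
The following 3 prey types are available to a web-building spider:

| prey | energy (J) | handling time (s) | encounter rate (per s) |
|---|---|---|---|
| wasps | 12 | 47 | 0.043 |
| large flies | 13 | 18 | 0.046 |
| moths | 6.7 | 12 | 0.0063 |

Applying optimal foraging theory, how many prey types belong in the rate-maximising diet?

2

Rank by E/h (J/s): large flies 0.722, moths 0.558, wasps 0.255. Include each in turn until the next type's E/h falls below the running intake rate.
Rate on top 1: 0.3271. moths: 0.558 > 0.3271 → include.
Rate on top 2: 0.3363. wasps: 0.255 < 0.3363 → exclude; stop.
Optimal diet: large flies, moths — 2 of 3 types.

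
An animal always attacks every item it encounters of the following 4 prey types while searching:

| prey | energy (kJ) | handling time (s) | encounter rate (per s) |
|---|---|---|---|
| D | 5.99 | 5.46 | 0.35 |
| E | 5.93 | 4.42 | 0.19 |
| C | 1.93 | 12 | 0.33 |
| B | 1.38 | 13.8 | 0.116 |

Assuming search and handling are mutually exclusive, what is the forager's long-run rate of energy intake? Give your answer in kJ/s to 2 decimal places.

0.43 kJ/s

R = Σλ_iE_i / (1 + Σλ_ih_i)
Numerator: 0.35×5.99 + 0.19×5.93 + 0.33×1.93 + 0.116×1.38 = 4.02
Denominator: 1 + 0.35×5.46 + 0.19×4.42 + 0.33×12 + 0.116×13.8 = 9.312
R = 4.02/9.312 = 0.4317 kJ/s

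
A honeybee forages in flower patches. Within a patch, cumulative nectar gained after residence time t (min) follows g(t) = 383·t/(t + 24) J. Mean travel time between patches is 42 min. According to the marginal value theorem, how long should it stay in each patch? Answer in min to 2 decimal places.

By the marginal value theorem, leave when the instantaneous gain rate g'(t) equals the habitat-wide average g(t)/(T + t).
g'(t) = 383·24/(t + 24)². Setting 383·24/(t+24)² = 383t/[(t+24)(42+t)] gives 24(42+t) = t(t+24), so t² = 24×42 = 1008.
t* = √1008 = 31.75 min.

31.75 min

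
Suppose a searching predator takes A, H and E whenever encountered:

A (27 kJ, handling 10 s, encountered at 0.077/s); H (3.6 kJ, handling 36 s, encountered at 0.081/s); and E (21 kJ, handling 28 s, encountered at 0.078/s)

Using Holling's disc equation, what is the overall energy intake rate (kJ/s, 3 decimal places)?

Energy encountered per unit search time: 0.077×27 + 0.081×3.6 + 0.078×21 = 4.009 kJ/s.
Handling time per unit search time: 0.077×10 + 0.081×36 + 0.078×28 = 5.87.
Rate = 4.009/(1 + 5.87) = 0.5835 kJ/s.

0.583 kJ/s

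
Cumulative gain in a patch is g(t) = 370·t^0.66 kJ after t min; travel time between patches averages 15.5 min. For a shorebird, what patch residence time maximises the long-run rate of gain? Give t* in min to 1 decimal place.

30.1 min

By the marginal value theorem, leave when the instantaneous gain rate g'(t) equals the habitat-wide average g(t)/(T + t).
g'(t) = 0.66·370·t^-0.34. Setting 0.66·370·t^-0.34 = 370·t^0.66/(15.5+t) gives 0.66(15.5+t) = t, so 0.34·t = 0.66×15.5.
t* = 0.66×15.5/0.34 = 30.09 min.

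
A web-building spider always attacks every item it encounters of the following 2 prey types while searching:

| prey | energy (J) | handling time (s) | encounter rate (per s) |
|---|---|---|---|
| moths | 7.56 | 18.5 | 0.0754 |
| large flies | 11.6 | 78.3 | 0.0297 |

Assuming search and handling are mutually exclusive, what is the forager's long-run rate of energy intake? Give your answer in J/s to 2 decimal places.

R = Σλ_iE_i / (1 + Σλ_ih_i)
Numerator: 0.0754×7.56 + 0.0297×11.6 = 0.9145
Denominator: 1 + 0.0754×18.5 + 0.0297×78.3 = 4.72
R = 0.9145/4.72 = 0.1937 J/s

0.19 J/s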